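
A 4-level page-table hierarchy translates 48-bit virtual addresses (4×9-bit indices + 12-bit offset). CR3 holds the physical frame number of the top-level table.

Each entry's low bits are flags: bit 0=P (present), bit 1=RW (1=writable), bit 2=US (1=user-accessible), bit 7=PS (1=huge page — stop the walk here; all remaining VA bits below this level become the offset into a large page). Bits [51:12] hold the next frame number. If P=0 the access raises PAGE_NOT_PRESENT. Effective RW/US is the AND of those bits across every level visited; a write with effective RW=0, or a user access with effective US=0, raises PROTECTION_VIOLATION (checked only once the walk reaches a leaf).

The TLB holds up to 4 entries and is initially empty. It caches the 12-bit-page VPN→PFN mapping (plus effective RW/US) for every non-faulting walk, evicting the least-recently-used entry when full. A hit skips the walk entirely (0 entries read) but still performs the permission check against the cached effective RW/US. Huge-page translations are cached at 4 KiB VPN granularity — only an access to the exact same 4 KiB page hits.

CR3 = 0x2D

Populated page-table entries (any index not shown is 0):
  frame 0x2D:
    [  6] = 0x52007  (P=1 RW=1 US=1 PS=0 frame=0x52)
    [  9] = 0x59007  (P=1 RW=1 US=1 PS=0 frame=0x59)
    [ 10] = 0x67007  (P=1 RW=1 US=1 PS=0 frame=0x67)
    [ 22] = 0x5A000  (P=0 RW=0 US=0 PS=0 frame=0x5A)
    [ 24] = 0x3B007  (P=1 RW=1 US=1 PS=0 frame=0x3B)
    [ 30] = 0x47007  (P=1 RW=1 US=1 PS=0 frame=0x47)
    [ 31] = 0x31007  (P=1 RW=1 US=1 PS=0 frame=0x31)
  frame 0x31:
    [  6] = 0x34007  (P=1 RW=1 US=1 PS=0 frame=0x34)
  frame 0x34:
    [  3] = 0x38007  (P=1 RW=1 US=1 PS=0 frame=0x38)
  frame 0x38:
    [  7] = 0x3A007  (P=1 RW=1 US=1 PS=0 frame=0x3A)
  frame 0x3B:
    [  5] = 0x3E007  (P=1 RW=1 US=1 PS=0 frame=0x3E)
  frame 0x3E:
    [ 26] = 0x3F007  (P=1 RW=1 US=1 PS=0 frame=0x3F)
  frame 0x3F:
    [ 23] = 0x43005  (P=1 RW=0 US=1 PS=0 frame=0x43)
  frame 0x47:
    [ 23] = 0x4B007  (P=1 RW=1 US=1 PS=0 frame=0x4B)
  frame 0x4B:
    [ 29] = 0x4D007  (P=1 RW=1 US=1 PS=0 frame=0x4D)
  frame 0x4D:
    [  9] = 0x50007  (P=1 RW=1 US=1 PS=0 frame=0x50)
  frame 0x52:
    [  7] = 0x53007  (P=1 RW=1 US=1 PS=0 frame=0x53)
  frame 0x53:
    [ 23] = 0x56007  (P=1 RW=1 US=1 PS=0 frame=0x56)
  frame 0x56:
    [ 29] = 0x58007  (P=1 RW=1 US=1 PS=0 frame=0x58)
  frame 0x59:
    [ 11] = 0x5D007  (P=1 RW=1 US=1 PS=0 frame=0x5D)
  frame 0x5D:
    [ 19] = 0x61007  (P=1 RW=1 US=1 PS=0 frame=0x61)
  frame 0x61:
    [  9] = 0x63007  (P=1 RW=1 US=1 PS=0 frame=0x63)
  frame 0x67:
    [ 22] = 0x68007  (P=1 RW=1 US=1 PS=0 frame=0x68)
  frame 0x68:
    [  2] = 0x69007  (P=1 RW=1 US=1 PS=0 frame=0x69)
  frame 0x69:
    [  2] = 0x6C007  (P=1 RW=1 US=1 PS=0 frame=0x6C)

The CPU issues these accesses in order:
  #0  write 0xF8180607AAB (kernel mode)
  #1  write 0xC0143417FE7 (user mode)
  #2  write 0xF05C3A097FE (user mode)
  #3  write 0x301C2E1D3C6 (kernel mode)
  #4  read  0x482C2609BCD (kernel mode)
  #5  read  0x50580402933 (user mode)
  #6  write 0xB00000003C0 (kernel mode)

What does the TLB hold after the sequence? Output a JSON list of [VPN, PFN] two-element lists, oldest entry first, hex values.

Per-access translation:
#0 VA=0xF8180607AAB (w,kernel):
  lvl0: tbl 0x2D, slot 31 ⇒ 0x31007 (P1/RW1/US1/PS0)
  lvl1: tbl 0x31, slot 6 ⇒ 0x34007 (P1/RW1/US1/PS0)
  lvl2: tbl 0x34, slot 3 ⇒ 0x38007 (P1/RW1/US1/PS0)
  lvl3: tbl 0x38, slot 7 ⇒ 0x3A007 (P1/RW1/US1/PS0)
  → PA=0x3AAAB  (4 entries read)
#1 VA=0xC0143417FE7 (w,user):
  lvl0: tbl 0x2D, slot 24 ⇒ 0x3B007 (P1/RW1/US1/PS0)
  lvl1: tbl 0x3B, slot 5 ⇒ 0x3E007 (P1/RW1/US1/PS0)
  lvl2: tbl 0x3E, slot 26 ⇒ 0x3F007 (P1/RW1/US1/PS0)
  lvl3: tbl 0x3F, slot 23 ⇒ 0x43005 (P1/RW0/US1/PS0)
  ⇒ fault: PROTECTION_VIOLATION  — 4 lookups
#2 VA=0xF05C3A097FE (w,user):
  lvl0: tbl 0x2D, slot 30 ⇒ 0x47007 (P1/RW1/US1/PS0)
  lvl1: tbl 0x47, slot 23 ⇒ 0x4B007 (P1/RW1/US1/PS0)
  lvl2: tbl 0x4B, slot 29 ⇒ 0x4D007 (P1/RW1/US1/PS0)
  lvl3: tbl 0x4D, slot 9 ⇒ 0x50007 (P1/RW1/US1/PS0)
  → PA=0x507FE  (4 entries read)
#3 VA=0x301C2E1D3C6 (w,kernel):
  lvl0: tbl 0x2D, slot 6 ⇒ 0x52007 (P1/RW1/US1/PS0)
  lvl1: tbl 0x52, slot 7 ⇒ 0x53007 (P1/RW1/US1/PS0)
  lvl2: tbl 0x53, slot 23 ⇒ 0x56007 (P1/RW1/US1/PS0)
  lvl3: tbl 0x56, slot 29 ⇒ 0x58007 (P1/RW1/US1/PS0)
  → PA=0x583C6  (4 entries read)
#4 VA=0x482C2609BCD (r,kernel):
  lvl0: tbl 0x2D, slot 9 ⇒ 0x59007 (P1/RW1/US1/PS0)
  lvl1: tbl 0x59, slot 11 ⇒ 0x5D007 (P1/RW1/US1/PS0)
  lvl2: tbl 0x5D, slot 19 ⇒ 0x61007 (P1/RW1/US1/PS0)
  lvl3: tbl 0x61, slot 9 ⇒ 0x63007 (P1/RW1/US1/PS0)
  → PA=0x63BCD  (4 entries read)
#5 VA=0x50580402933 (r,user):
  lvl0: tbl 0x2D, slot 10 ⇒ 0x67007 (P1/RW1/US1/PS0)
  lvl1: tbl 0x67, slot 22 ⇒ 0x68007 (P1/RW1/US1/PS0)
  lvl2: tbl 0x68, slot 2 ⇒ 0x69007 (P1/RW1/US1/PS0)
  lvl3: tbl 0x69, slot 2 ⇒ 0x6C007 (P1/RW1/US1/PS0)
  → PA=0x6C933  (4 entries read)
#6 VA=0xB00000003C0 (w,kernel):
  lvl0: tbl 0x2D, slot 22 ⇒ 0x5A000 (P0/RW0/US0/PS0)
  ⇒ fault: PAGE_NOT_PRESENT  — 1 lookups

TLB: [["0xF05C3A09", "0x50"], ["0x301C2E1D", "0x58"], ["0x482C2609", "0x63"], ["0x50580402", "0x6C"]]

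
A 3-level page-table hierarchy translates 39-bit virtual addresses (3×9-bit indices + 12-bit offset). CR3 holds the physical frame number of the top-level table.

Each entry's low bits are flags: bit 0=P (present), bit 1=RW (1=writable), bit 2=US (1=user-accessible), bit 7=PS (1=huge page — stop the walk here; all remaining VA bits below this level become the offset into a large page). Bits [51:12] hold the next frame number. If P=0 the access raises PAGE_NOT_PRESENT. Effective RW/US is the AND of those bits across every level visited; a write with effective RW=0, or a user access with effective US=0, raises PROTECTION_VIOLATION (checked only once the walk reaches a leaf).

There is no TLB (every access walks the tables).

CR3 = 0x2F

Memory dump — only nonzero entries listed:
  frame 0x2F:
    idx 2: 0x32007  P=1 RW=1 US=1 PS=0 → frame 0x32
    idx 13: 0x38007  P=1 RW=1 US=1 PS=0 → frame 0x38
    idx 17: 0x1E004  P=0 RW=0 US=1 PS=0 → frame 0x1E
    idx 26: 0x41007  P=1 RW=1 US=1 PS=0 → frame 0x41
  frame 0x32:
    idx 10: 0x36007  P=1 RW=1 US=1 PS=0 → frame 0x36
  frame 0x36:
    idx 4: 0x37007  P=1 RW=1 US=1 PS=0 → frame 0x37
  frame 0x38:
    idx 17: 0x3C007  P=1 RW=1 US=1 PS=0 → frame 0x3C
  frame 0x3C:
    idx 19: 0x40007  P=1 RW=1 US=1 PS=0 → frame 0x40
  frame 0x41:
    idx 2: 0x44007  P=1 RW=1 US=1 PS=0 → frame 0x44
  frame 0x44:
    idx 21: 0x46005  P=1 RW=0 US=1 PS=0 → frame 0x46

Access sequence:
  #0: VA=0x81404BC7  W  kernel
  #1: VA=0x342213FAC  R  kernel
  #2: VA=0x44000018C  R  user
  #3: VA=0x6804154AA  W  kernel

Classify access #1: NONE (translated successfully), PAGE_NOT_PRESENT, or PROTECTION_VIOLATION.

Per-access translation:
#0 VA=0x81404BC7 (w,kernel):
  L0: frame=0x2F idx=2 entry=0x32007 [P=1 RW=1 US=1 PS=0]
  L1: frame=0x32 idx=10 entry=0x36007 [P=1 RW=1 US=1 PS=0]
  L2: frame=0x36 idx=4 entry=0x37007 [P=1 RW=1 US=1 PS=0]
  → PA=0x37BC7  (3 entries read)
#1 VA=0x342213FAC (r,kernel):
  L0: frame=0x2F idx=13 entry=0x38007 [P=1 RW=1 US=1 PS=0]
  L1: frame=0x38 idx=17 entry=0x3C007 [P=1 RW=1 US=1 PS=0]
  L2: frame=0x3C idx=19 entry=0x40007 [P=1 RW=1 US=1 PS=0]
  → PA=0x40FAC  (3 entries read)
#2 VA=0x44000018C (r,user):
  L0: frame=0x2F idx=17 entry=0x1E004 [P=0 RW=0 US=1 PS=0]
  ⇒ fault: PAGE_NOT_PRESENT  — 1 lookups
#3 VA=0x6804154AA (w,kernel):
  L0: frame=0x2F idx=26 entry=0x41007 [P=1 RW=1 US=1 PS=0]
  L1: frame=0x41 idx=2 entry=0x44007 [P=1 RW=1 US=1 PS=0]
  L2: frame=0x44 idx=21 entry=0x46005 [P=1 RW=0 US=1 PS=0]
  ⇒ fault: PROTECTION_VIOLATION  — 3 lookups

Access #1 fault: NONE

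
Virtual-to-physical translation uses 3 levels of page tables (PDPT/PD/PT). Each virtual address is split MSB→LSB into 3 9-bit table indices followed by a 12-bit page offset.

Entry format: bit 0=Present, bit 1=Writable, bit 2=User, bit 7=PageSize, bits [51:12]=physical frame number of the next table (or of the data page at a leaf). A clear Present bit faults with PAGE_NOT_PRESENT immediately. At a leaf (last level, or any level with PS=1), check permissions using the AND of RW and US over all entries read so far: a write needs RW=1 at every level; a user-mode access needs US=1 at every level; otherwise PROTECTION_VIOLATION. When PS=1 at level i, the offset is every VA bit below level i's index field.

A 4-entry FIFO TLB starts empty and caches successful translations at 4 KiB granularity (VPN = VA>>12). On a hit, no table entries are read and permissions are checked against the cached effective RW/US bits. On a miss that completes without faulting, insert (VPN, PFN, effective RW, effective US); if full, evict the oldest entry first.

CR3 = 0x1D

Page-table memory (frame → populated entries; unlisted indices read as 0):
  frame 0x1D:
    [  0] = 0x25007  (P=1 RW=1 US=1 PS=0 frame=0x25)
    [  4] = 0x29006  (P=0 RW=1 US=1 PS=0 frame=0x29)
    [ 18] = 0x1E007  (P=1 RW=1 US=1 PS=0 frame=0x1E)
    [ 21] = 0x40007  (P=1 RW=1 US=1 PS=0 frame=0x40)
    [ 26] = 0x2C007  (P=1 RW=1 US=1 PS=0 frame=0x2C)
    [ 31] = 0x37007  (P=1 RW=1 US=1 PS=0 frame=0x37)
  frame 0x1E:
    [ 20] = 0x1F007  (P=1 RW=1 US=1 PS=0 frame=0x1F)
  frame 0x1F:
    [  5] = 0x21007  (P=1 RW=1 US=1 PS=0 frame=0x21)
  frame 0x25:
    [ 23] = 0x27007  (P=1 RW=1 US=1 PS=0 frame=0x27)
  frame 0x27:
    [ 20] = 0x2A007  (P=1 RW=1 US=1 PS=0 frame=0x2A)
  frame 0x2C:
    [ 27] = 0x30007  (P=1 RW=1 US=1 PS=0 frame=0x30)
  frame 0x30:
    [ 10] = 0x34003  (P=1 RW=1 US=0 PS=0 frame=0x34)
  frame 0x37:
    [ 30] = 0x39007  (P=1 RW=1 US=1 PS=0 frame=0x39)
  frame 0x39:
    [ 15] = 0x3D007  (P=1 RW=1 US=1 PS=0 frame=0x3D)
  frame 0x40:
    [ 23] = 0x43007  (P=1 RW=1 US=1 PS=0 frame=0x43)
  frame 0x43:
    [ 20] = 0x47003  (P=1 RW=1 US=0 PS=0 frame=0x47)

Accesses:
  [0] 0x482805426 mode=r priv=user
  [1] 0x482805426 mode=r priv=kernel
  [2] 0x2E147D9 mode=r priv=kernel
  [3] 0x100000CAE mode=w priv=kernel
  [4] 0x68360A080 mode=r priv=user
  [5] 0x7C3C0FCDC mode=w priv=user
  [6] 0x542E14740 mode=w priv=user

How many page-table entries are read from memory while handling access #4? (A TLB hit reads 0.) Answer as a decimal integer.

Per-access translation:
#0 VA=0x482805426 (r,user):
  lvl0: tbl 0x1D, slot 18 ⇒ 0x1E007 (P1/RW1/US1/PS0)
  lvl1: tbl 0x1E, slot 20 ⇒ 0x1F007 (P1/RW1/US1/PS0)
  lvl2: tbl 0x1F, slot 5 ⇒ 0x21007 (P1/RW1/US1/PS0)
  ✓ 0x21426  — 3 lookups
#1 VA=0x482805426 (r,kernel):
  TLB hit vpn=0x482805 → PA=0x21426
#2 VA=0x2E147D9 (r,kernel):
  lvl0: tbl 0x1D, slot 0 ⇒ 0x25007 (P1/RW1/US1/PS0)
  lvl1: tbl 0x25, slot 23 ⇒ 0x27007 (P1/RW1/US1/PS0)
  lvl2: tbl 0x27, slot 20 ⇒ 0x2A007 (P1/RW1/US1/PS0)
  ✓ 0x2A7D9  — 3 lookups
#3 VA=0x100000CAE (w,kernel):
  lvl0: tbl 0x1D, slot 4 ⇒ 0x29006 (P0/RW1/US1/PS0)
  ⇒ fault: PAGE_NOT_PRESENT  — 1 lookups
#4 VA=0x68360A080 (r,user):
  lvl0: tbl 0x1D, slot 26 ⇒ 0x2C007 (P1/RW1/US1/PS0)
  lvl1: tbl 0x2C, slot 27 ⇒ 0x30007 (P1/RW1/US1/PS0)
  lvl2: tbl 0x30, slot 10 ⇒ 0x34003 (P1/RW1/US0/PS0)
  ⇒ fault: PROTECTION_VIOLATION  — 3 lookups
#5 VA=0x7C3C0FCDC (w,user):
  lvl0: tbl 0x1D, slot 31 ⇒ 0x37007 (P1/RW1/US1/PS0)
  lvl1: tbl 0x37, slot 30 ⇒ 0x39007 (P1/RW1/US1/PS0)
  lvl2: tbl 0x39, slot 15 ⇒ 0x3D007 (P1/RW1/US1/PS0)
  ✓ 0x3DCDC  — 3 lookups
#6 VA=0x542E14740 (w,user):
  lvl0: tbl 0x1D, slot 21 ⇒ 0x40007 (P1/RW1/US1/PS0)
  lvl1: tbl 0x40, slot 23 ⇒ 0x43007 (P1/RW1/US1/PS0)
  lvl2: tbl 0x43, slot 20 ⇒ 0x47003 (P1/RW1/US0/PS0)
  ⇒ fault: PROTECTION_VIOLATION  — 3 lookups

Entries read for #4: 3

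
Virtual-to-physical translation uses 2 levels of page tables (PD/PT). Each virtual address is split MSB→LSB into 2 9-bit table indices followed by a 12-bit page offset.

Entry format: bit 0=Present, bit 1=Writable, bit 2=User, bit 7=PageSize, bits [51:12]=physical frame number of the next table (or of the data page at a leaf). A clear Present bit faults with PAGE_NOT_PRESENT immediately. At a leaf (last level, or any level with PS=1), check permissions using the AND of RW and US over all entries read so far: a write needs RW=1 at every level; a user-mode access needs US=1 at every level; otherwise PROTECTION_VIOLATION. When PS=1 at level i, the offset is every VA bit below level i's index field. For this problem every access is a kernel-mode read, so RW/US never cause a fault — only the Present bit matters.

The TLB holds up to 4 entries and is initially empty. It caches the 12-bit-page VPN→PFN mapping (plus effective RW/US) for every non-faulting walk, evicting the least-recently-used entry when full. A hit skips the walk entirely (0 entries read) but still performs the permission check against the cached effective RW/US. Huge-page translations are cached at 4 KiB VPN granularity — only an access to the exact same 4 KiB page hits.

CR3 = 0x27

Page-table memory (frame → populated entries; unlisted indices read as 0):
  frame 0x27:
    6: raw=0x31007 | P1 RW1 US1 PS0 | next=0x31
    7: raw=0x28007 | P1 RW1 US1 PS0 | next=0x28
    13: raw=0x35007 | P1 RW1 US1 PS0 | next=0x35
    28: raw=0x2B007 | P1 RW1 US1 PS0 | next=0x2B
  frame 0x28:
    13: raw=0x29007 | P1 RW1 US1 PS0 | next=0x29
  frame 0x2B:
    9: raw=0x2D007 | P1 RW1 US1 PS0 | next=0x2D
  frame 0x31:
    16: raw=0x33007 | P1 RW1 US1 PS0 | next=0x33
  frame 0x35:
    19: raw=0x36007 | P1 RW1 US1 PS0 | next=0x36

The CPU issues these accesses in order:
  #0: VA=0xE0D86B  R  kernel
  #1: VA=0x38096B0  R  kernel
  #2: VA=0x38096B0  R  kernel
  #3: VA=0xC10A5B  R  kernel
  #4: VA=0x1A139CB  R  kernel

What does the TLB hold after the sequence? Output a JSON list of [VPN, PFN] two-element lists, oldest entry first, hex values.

Walk each access:
#0 VA=0xE0D86B (r,kernel):
  L0: frame=0x27 idx=7 entry=0x28007 [P=1 RW=1 US=1 PS=0]
  L1: frame=0x28 idx=13 entry=0x29007 [P=1 RW=1 US=1 PS=0]
  → PA=0x2986B  (2 entries read)
#1 VA=0x38096B0 (r,kernel):
  L0: frame=0x27 idx=28 entry=0x2B007 [P=1 RW=1 US=1 PS=0]
  L1: frame=0x2B idx=9 entry=0x2D007 [P=1 RW=1 US=1 PS=0]
  → PA=0x2D6B0  (2 entries read)
#2 VA=0x38096B0 (r,kernel):
  TLB hit vpn=0x3809 → PA=0x2D6B0
#3 VA=0xC10A5B (r,kernel):
  L0: frame=0x27 idx=6 entry=0x31007 [P=1 RW=1 US=1 PS=0]
  L1: frame=0x31 idx=16 entry=0x33007 [P=1 RW=1 US=1 PS=0]
  → PA=0x33A5B  (2 entries read)
#4 VA=0x1A139CB (r,kernel):
  L0: frame=0x27 idx=13 entry=0x35007 [P=1 RW=1 US=1 PS=0]
  L1: frame=0x35 idx=19 entry=0x36007 [P=1 RW=1 US=1 PS=0]
  → PA=0x369CB  (2 entries read)

TLB: [["0xE0D", "0x29"], ["0x3809", "0x2D"], ["0xC10", "0x33"], ["0x1A13", "0x36"]]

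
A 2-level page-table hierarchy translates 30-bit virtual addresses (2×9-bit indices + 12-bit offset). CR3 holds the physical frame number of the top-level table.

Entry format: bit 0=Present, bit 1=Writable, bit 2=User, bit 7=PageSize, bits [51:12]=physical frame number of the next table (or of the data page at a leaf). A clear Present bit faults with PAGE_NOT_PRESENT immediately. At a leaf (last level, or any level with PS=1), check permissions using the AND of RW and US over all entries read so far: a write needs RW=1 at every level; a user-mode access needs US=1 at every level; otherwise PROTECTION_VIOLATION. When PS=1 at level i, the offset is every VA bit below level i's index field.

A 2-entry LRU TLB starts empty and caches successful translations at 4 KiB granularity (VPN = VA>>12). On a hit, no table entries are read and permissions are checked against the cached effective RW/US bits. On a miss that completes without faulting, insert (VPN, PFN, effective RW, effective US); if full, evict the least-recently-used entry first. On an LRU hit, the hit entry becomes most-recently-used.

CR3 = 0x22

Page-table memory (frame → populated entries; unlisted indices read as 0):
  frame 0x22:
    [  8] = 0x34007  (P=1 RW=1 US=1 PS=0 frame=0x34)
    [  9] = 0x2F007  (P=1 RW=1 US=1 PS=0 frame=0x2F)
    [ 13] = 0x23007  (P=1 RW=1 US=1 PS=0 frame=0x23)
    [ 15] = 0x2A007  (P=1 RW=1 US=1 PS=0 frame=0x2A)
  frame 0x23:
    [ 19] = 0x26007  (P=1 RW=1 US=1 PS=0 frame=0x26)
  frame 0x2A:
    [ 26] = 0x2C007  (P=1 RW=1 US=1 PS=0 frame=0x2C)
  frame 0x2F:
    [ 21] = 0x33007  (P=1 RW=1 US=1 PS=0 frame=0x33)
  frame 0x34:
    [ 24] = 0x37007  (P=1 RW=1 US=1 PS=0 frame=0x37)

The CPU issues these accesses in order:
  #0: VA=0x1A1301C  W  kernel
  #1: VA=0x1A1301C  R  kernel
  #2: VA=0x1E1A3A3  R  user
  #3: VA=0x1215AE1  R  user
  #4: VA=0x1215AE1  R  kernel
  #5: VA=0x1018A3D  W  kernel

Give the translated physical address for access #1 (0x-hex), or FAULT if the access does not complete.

Trace:
#0 VA=0x1A1301C (w,kernel):
  [0] read 0x22 idx=13: raw=0x23007 flags P=1 W=1 U=1 S=0
  [1] read 0x23 idx=19: raw=0x26007 flags P=1 W=1 U=1 S=0
  → PA=0x2601C  (2 entries read)
#1 VA=0x1A1301C (r,kernel):
  TLB hit vpn=0x1A13 → PA=0x2601C
#2 VA=0x1E1A3A3 (r,user):
  [0] read 0x22 idx=15: raw=0x2A007 flags P=1 W=1 U=1 S=0
  [1] read 0x2A idx=26: raw=0x2C007 flags P=1 W=1 U=1 S=0
  → PA=0x2C3A3  (2 entries read)
#3 VA=0x1215AE1 (r,user):
  [0] read 0x22 idx=9: raw=0x2F007 flags P=1 W=1 U=1 S=0
  [1] read 0x2F idx=21: raw=0x33007 flags P=1 W=1 U=1 S=0
  → PA=0x33AE1  (2 entries read)
#4 VA=0x1215AE1 (r,kernel):
  TLB hit vpn=0x1215 → PA=0x33AE1
#5 VA=0x1018A3D (w,kernel):
  [0] read 0x22 idx=8: raw=0x34007 flags P=1 W=1 U=1 S=0
  [1] read 0x34 idx=24: raw=0x37007 flags P=1 W=1 U=1 S=0
  → PA=0x37A3D  (2 entries read)

Access #1 PA: 0x2601C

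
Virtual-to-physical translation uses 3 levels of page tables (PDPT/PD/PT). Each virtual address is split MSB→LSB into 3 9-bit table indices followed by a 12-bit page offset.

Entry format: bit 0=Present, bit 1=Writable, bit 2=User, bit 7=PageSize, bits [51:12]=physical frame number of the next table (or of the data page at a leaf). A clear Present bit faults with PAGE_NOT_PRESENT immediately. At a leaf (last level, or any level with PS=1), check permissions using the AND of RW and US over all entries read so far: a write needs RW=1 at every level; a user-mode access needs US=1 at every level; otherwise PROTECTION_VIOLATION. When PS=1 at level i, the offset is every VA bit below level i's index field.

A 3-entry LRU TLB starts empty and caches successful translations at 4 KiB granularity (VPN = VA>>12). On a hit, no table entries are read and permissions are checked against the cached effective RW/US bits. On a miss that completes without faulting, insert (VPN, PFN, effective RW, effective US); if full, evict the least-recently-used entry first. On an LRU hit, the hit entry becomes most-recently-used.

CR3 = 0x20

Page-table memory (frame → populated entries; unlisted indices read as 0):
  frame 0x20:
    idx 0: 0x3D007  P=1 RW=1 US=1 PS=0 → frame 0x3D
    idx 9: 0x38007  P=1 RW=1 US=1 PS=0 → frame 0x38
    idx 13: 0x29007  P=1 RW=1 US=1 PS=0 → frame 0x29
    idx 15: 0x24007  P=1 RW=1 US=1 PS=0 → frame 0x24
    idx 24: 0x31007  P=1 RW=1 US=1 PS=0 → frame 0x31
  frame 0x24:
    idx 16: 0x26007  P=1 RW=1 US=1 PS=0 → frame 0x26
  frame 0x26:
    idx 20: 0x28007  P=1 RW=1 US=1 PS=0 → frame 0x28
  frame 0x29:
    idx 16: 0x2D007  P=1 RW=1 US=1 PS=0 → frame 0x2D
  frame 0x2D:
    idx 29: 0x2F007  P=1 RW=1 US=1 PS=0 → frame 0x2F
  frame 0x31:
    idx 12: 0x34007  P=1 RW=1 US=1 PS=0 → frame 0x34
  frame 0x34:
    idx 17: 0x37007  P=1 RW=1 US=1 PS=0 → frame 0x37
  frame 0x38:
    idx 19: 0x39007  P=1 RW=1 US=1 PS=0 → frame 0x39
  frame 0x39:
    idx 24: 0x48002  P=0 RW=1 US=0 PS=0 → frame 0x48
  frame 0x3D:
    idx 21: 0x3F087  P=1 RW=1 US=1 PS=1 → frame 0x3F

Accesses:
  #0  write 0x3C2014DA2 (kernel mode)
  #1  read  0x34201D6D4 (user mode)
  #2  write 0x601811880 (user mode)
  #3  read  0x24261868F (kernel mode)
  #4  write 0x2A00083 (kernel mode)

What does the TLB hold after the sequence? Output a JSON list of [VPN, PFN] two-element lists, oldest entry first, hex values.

Trace:
#0 VA=0x3C2014DA2 (w,kernel):
  L0 @0x20[15] → 0x24007  P=1,RW=1,US=1,PS=0
  L1 @0x24[16] → 0x26007  P=1,RW=1,US=1,PS=0
  L2 @0x26[20] → 0x28007  P=1,RW=1,US=1,PS=0
  → PA=0x28DA2  (3 entries read)
#1 VA=0x34201D6D4 (r,user):
  L0 @0x20[13] → 0x29007  P=1,RW=1,US=1,PS=0
  L1 @0x29[16] → 0x2D007  P=1,RW=1,US=1,PS=0
  L2 @0x2D[29] → 0x2F007  P=1,RW=1,US=1,PS=0
  → PA=0x2F6D4  (3 entries read)
#2 VA=0x601811880 (w,user):
  L0 @0x20[24] → 0x31007  P=1,RW=1,US=1,PS=0
  L1 @0x31[12] → 0x34007  P=1,RW=1,US=1,PS=0
  L2 @0x34[17] → 0x37007  P=1,RW=1,US=1,PS=0
  → PA=0x37880  (3 entries read)
#3 VA=0x24261868F (r,kernel):
  L0 @0x20[9] → 0x38007  P=1,RW=1,US=1,PS=0
  L1 @0x38[19] → 0x39007  P=1,RW=1,US=1,PS=0
  L2 @0x39[24] → 0x48002  P=0,RW=1,US=0,PS=0
  → PAGE_NOT_PRESENT  (3 entries read)
#4 VA=0x2A00083 (w,kernel):
  L0 @0x20[0] → 0x3D007  P=1,RW=1,US=1,PS=0
  L1 @0x3D[21] → 0x3F087  P=1,RW=1,US=1,PS=1
  → PA=0x3F083 (huge @L1)  (2 entries read)

TLB: [["0x34201D", "0x2F"], ["0x601811", "0x37"], ["0x2A00", "0x3F"]]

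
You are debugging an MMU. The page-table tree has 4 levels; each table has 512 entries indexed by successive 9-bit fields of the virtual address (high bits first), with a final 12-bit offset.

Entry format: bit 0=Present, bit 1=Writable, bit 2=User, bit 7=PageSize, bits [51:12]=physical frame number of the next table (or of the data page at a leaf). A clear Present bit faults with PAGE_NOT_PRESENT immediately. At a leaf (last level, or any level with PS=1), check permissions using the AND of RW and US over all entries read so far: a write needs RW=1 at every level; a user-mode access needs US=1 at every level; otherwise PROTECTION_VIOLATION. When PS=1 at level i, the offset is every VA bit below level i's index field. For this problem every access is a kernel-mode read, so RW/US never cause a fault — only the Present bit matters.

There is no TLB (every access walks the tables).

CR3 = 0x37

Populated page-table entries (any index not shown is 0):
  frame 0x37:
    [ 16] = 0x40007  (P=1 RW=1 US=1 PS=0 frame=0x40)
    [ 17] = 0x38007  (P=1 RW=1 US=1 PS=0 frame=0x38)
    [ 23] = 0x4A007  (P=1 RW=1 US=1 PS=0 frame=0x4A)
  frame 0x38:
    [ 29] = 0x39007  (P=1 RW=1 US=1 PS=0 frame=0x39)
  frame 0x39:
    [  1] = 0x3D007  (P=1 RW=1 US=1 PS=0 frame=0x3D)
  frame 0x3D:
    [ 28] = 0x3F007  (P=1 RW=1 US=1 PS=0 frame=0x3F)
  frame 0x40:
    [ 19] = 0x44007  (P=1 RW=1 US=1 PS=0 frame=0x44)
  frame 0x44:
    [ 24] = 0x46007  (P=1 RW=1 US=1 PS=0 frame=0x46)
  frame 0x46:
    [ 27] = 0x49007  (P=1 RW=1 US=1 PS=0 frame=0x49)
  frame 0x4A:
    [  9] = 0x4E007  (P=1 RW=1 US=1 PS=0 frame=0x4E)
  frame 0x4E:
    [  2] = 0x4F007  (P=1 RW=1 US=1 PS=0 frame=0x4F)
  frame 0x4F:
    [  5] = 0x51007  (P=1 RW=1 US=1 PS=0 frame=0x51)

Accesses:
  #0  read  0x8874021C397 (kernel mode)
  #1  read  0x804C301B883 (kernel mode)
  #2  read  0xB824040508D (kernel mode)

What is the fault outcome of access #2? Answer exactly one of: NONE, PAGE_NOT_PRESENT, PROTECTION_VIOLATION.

Per-access translation:
#0 VA=0x8874021C397 (r,kernel):
  lvl0: tbl 0x37, slot 17 ⇒ 0x38007 (P1/RW1/US1/PS0)
  lvl1: tbl 0x38, slot 29 ⇒ 0x39007 (P1/RW1/US1/PS0)
  lvl2: tbl 0x39, slot 1 ⇒ 0x3D007 (P1/RW1/US1/PS0)
  lvl3: tbl 0x3D, slot 28 ⇒ 0x3F007 (P1/RW1/US1/PS0)
  → PA=0x3F397  (4 entries read)
#1 VA=0x804C301B883 (r,kernel):
  lvl0: tbl 0x37, slot 16 ⇒ 0x40007 (P1/RW1/US1/PS0)
  lvl1: tbl 0x40, slot 19 ⇒ 0x44007 (P1/RW1/US1/PS0)
  lvl2: tbl 0x44, slot 24 ⇒ 0x46007 (P1/RW1/US1/PS0)
  lvl3: tbl 0x46, slot 27 ⇒ 0x49007 (P1/RW1/US1/PS0)
  → PA=0x49883  (4 entries read)
#2 VA=0xB824040508D (r,kernel):
  lvl0: tbl 0x37, slot 23 ⇒ 0x4A007 (P1/RW1/US1/PS0)
  lvl1: tbl 0x4A, slot 9 ⇒ 0x4E007 (P1/RW1/US1/PS0)
  lvl2: tbl 0x4E, slot 2 ⇒ 0x4F007 (P1/RW1/US1/PS0)
  lvl3: tbl 0x4F, slot 5 ⇒ 0x51007 (P1/RW1/US1/PS0)
  → PA=0x5108D  (4 entries read)

Access #2 fault: NONE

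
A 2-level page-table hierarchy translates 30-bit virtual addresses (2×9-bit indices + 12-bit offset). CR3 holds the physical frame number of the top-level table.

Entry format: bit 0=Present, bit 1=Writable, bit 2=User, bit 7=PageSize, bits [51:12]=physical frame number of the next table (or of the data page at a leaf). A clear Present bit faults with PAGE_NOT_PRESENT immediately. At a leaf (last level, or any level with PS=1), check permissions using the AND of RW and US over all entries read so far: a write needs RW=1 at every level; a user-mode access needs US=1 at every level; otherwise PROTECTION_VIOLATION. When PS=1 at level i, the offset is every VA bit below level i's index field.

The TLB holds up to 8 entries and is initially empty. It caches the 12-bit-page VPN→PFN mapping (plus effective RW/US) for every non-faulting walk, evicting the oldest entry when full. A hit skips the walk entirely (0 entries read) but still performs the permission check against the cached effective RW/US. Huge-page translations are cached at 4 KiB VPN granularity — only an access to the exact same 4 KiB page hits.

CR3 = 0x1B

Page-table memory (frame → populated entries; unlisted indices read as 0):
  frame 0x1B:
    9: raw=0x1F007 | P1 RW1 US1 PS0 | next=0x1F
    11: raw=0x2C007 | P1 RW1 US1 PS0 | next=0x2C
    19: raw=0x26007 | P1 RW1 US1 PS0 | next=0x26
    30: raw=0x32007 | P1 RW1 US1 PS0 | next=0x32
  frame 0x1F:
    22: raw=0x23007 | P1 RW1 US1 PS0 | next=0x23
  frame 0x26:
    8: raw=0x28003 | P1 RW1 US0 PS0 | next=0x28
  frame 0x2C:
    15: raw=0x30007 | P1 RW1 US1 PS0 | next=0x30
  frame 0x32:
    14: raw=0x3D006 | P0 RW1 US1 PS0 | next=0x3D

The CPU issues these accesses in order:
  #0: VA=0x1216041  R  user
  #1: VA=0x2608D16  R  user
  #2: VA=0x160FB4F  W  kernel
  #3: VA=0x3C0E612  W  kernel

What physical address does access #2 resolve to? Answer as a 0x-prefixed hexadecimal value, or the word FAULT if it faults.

Walk each access:
#0 VA=0x1216041 (r,user):
  lvl0: tbl 0x1B, slot 9 ⇒ 0x1F007 (P1/RW1/US1/PS0)
  lvl1: tbl 0x1F, slot 22 ⇒ 0x23007 (P1/RW1/US1/PS0)
  → PA=0x23041  (2 entries read)
#1 VA=0x2608D16 (r,user):
  lvl0: tbl 0x1B, slot 19 ⇒ 0x26007 (P1/RW1/US1/PS0)
  lvl1: tbl 0x26, slot 8 ⇒ 0x28003 (P1/RW1/US0/PS0)
  ✗ PROTECTION_VIOLATION  [2 reads]
#2 VA=0x160FB4F (w,kernel):
  lvl0: tbl 0x1B, slot 11 ⇒ 0x2C007 (P1/RW1/US1/PS0)
  lvl1: tbl 0x2C, slot 15 ⇒ 0x30007 (P1/RW1/US1/PS0)
  → PA=0x30B4F  (2 entries read)
#3 VA=0x3C0E612 (w,kernel):
  lvl0: tbl 0x1B, slot 30 ⇒ 0x32007 (P1/RW1/US1/PS0)
  lvl1: tbl 0x32, slot 14 ⇒ 0x3D006 (P0/RW1/US1/PS0)
  ✗ PAGE_NOT_PRESENT  [2 reads]

Access #2 PA: 0x30B4F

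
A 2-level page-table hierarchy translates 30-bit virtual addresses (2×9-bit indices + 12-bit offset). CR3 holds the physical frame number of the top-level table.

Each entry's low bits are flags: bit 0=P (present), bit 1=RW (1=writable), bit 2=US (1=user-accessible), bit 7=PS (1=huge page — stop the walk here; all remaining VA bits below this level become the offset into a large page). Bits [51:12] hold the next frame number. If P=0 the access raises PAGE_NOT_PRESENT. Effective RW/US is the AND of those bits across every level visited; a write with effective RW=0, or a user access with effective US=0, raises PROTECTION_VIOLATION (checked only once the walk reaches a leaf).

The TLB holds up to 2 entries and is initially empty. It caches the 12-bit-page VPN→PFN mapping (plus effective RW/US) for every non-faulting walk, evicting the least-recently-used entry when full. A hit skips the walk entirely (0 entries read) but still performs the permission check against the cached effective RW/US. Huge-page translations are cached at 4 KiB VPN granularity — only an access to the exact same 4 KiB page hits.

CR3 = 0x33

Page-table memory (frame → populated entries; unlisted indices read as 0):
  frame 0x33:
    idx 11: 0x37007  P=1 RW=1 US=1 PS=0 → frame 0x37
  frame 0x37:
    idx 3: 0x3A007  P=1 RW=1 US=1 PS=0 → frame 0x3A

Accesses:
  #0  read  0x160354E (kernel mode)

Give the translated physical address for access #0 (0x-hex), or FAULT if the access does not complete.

Trace:
#0 VA=0x160354E (r,kernel):
  lvl0: tbl 0x33, slot 11 ⇒ 0x37007 (P1/RW1/US1/PS0)
  lvl1: tbl 0x37, slot 3 ⇒ 0x3A007 (P1/RW1/US1/PS0)
  → PA=0x3A54E  (2 entries read)

Access #0 PA: 0x3A54E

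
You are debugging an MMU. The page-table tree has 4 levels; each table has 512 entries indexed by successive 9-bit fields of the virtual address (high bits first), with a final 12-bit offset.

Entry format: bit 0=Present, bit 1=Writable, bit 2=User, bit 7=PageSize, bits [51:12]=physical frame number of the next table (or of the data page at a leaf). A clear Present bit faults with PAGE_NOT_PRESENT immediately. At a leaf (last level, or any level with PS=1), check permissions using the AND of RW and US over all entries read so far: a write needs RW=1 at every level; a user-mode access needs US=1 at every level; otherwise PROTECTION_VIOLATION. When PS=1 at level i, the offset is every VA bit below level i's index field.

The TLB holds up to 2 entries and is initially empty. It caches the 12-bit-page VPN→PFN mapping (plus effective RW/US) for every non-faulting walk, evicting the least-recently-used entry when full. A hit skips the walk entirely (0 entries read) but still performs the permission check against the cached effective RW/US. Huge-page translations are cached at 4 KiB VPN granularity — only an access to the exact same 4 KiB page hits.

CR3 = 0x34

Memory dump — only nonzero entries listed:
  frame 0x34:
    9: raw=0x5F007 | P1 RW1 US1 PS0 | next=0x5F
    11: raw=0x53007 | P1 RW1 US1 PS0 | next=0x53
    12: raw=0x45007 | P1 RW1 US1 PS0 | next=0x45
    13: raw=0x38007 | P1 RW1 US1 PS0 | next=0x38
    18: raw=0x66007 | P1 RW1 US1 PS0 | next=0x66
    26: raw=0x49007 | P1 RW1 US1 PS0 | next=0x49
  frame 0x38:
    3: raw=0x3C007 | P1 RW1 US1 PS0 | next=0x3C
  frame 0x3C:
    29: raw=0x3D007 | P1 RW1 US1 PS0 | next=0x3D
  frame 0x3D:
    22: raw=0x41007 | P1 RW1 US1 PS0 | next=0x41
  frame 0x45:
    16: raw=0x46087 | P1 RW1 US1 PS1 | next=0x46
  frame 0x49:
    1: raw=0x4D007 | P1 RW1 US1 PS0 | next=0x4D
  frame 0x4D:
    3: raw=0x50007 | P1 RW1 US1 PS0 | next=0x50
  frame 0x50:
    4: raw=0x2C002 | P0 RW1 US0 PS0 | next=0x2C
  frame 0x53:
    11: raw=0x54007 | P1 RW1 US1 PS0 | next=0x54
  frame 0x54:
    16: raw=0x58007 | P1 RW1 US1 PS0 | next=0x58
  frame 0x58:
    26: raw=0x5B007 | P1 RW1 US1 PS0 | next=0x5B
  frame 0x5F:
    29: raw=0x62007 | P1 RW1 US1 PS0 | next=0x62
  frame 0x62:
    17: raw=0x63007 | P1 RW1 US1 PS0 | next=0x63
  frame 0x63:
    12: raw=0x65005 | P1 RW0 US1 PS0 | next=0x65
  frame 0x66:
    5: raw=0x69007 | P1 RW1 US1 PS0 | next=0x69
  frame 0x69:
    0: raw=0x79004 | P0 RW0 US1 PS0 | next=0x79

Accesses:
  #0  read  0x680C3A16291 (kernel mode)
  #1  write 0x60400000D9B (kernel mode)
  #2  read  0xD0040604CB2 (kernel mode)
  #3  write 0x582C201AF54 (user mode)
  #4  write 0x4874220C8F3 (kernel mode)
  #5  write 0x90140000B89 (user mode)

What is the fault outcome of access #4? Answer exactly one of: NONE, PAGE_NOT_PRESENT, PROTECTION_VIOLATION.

Per-access translation:
#0 VA=0x680C3A16291 (r,kernel):
  L0: frame=0x34 idx=13 entry=0x38007 [P=1 RW=1 US=1 PS=0]
  L1: frame=0x38 idx=3 entry=0x3C007 [P=1 RW=1 US=1 PS=0]
  L2: frame=0x3C idx=29 entry=0x3D007 [P=1 RW=1 US=1 PS=0]
  L3: frame=0x3D idx=22 entry=0x41007 [P=1 RW=1 US=1 PS=0]
  ⇒ phys 0x41291  [4 reads]
#1 VA=0x60400000D9B (w,kernel):
  L0: frame=0x34 idx=12 entry=0x45007 [P=1 RW=1 US=1 PS=0]
  L1: frame=0x45 idx=16 entry=0x46087 [P=1 RW=1 US=1 PS=1]
  ⇒ phys 0x46D9B (huge @L1)  [2 reads]
#2 VA=0xD0040604CB2 (r,kernel):
  L0: frame=0x34 idx=26 entry=0x49007 [P=1 RW=1 US=1 PS=0]
  L1: frame=0x49 idx=1 entry=0x4D007 [P=1 RW=1 US=1 PS=0]
  L2: frame=0x4D idx=3 entry=0x50007 [P=1 RW=1 US=1 PS=0]
  L3: frame=0x50 idx=4 entry=0x2C002 [P=0 RW=1 US=0 PS=0]
  → PAGE_NOT_PRESENT  (4 entries read)
#3 VA=0x582C201AF54 (w,user):
  L0: frame=0x34 idx=11 entry=0x53007 [P=1 RW=1 US=1 PS=0]
  L1: frame=0x53 idx=11 entry=0x54007 [P=1 RW=1 US=1 PS=0]
  L2: frame=0x54 idx=16 entry=0x58007 [P=1 RW=1 US=1 PS=0]
  L3: frame=0x58 idx=26 entry=0x5B007 [P=1 RW=1 US=1 PS=0]
  ⇒ phys 0x5BF54  [4 reads]
#4 VA=0x4874220C8F3 (w,kernel):
  L0: frame=0x34 idx=9 entry=0x5F007 [P=1 RW=1 US=1 PS=0]
  L1: frame=0x5F idx=29 entry=0x62007 [P=1 RW=1 US=1 PS=0]
  L2: frame=0x62 idx=17 entry=0x63007 [P=1 RW=1 US=1 PS=0]
  L3: frame=0x63 idx=12 entry=0x65005 [P=1 RW=0 US=1 PS=0]
  → PROTECTION_VIOLATION  (4 entries read)
#5 VA=0x90140000B89 (w,user):
  L0: frame=0x34 idx=18 entry=0x66007 [P=1 RW=1 US=1 PS=0]
  L1: frame=0x66 idx=5 entry=0x69007 [P=1 RW=1 US=1 PS=0]
  L2: frame=0x69 idx=0 entry=0x79004 [P=0 RW=0 US=1 PS=0]
  → PAGE_NOT_PRESENT  (3 entries read)

Access #4 fault: PROTECTION_VIOLATION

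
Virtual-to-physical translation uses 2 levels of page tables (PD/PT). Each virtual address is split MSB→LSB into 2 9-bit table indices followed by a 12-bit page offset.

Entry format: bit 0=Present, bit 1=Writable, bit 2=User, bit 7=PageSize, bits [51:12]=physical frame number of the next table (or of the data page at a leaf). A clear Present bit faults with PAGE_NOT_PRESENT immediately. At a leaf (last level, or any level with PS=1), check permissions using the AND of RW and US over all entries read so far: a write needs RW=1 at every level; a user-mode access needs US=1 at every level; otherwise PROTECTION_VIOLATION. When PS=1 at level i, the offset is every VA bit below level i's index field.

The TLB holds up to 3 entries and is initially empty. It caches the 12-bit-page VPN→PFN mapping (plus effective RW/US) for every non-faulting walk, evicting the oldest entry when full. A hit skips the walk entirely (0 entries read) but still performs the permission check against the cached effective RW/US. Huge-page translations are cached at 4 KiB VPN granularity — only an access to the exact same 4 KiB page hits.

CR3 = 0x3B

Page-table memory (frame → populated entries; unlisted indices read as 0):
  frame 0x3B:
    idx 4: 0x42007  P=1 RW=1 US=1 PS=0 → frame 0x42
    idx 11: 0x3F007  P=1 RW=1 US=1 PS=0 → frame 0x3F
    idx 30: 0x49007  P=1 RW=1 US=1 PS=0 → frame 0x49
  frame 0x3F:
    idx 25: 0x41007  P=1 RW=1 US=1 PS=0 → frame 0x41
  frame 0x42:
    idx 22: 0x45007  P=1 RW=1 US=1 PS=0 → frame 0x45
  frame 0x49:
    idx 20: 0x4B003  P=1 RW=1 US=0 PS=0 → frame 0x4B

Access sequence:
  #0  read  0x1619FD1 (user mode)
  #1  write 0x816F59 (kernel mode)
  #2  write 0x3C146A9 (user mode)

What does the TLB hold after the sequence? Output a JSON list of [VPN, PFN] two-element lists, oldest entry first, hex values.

Walk each access:
#0 VA=0x1619FD1 (r,user):
  L0: frame=0x3B idx=11 entry=0x3F007 [P=1 RW=1 US=1 PS=0]
  L1: frame=0x3F idx=25 entry=0x41007 [P=1 RW=1 US=1 PS=0]
  → PA=0x41FD1  (2 entries read)
#1 VA=0x816F59 (w,kernel):
  L0: frame=0x3B idx=4 entry=0x42007 [P=1 RW=1 US=1 PS=0]
  L1: frame=0x42 idx=22 entry=0x45007 [P=1 RW=1 US=1 PS=0]
  → PA=0x45F59  (2 entries read)
#2 VA=0x3C146A9 (w,user):
  L0: frame=0x3B idx=30 entry=0x49007 [P=1 RW=1 US=1 PS=0]
  L1: frame=0x49 idx=20 entry=0x4B003 [P=1 RW=1 US=0 PS=0]
  ⇒ fault: PROTECTION_VIOLATION  — 2 lookups

TLB: [["0x1619", "0x41"], ["0x816", "0x45"]]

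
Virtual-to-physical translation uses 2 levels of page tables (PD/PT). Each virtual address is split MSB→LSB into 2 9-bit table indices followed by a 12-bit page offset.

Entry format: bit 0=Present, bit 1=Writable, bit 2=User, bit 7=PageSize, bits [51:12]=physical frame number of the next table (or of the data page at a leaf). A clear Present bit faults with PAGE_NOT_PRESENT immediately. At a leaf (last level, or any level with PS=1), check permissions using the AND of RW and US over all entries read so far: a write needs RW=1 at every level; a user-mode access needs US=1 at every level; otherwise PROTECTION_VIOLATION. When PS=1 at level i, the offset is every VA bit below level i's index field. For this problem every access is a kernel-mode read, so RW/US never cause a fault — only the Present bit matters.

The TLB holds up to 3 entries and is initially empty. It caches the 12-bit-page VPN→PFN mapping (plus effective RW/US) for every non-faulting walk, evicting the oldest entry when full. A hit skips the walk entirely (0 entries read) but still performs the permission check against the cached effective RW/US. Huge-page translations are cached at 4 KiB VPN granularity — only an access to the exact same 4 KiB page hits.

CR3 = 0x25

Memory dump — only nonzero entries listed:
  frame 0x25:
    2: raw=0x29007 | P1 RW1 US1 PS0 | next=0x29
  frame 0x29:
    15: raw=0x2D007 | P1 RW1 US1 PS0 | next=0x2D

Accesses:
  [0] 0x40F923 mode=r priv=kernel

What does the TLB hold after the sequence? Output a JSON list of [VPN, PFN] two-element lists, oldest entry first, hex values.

Walk each access:
#0 VA=0x40F923 (r,kernel):
  L0: frame=0x25 idx=2 entry=0x29007 [P=1 RW=1 US=1 PS=0]
  L1: frame=0x29 idx=15 entry=0x2D007 [P=1 RW=1 US=1 PS=0]
  ✓ 0x2D923  — 2 lookups

TLB: [["0x40F", "0x2D"]]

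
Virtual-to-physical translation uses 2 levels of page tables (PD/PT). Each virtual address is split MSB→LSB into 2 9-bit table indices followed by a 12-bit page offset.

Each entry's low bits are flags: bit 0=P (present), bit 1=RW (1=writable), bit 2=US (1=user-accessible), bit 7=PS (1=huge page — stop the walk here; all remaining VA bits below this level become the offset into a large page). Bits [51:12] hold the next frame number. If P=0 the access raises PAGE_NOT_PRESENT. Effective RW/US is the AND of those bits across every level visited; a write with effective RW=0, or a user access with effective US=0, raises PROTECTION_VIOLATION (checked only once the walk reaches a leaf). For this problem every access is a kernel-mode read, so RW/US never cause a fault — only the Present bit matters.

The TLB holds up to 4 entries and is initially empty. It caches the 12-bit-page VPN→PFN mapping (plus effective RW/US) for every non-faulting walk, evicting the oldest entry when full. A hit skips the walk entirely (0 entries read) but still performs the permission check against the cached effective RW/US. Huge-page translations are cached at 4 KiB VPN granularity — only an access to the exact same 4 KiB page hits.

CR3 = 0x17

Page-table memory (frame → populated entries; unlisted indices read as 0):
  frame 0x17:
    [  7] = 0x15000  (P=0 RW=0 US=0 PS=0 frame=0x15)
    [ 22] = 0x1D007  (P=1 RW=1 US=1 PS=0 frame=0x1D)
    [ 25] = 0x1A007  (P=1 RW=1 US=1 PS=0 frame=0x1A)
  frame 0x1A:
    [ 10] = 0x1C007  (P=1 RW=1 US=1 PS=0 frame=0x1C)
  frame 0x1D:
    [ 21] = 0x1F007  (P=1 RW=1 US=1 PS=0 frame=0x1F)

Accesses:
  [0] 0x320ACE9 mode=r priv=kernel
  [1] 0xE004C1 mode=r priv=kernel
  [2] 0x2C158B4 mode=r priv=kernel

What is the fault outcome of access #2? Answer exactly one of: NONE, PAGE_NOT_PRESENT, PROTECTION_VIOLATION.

Walk each access:
#0 VA=0x320ACE9 (r,kernel):
  L0: frame=0x17 idx=25 entry=0x1A007 [P=1 RW=1 US=1 PS=0]
  L1: frame=0x1A idx=10 entry=0x1C007 [P=1 RW=1 US=1 PS=0]
  ✓ 0x1CCE9  — 2 lookups
#1 VA=0xE004C1 (r,kernel):
  L0: frame=0x17 idx=7 entry=0x15000 [P=0 RW=0 US=0 PS=0]
  ⇒ fault: PAGE_NOT_PRESENT  — 1 lookups
#2 VA=0x2C158B4 (r,kernel):
  L0: frame=0x17 idx=22 entry=0x1D007 [P=1 RW=1 US=1 PS=0]
  L1: frame=0x1D idx=21 entry=0x1F007 [P=1 RW=1 US=1 PS=0]
  ✓ 0x1F8B4  — 2 lookups

Access #2 fault: NONE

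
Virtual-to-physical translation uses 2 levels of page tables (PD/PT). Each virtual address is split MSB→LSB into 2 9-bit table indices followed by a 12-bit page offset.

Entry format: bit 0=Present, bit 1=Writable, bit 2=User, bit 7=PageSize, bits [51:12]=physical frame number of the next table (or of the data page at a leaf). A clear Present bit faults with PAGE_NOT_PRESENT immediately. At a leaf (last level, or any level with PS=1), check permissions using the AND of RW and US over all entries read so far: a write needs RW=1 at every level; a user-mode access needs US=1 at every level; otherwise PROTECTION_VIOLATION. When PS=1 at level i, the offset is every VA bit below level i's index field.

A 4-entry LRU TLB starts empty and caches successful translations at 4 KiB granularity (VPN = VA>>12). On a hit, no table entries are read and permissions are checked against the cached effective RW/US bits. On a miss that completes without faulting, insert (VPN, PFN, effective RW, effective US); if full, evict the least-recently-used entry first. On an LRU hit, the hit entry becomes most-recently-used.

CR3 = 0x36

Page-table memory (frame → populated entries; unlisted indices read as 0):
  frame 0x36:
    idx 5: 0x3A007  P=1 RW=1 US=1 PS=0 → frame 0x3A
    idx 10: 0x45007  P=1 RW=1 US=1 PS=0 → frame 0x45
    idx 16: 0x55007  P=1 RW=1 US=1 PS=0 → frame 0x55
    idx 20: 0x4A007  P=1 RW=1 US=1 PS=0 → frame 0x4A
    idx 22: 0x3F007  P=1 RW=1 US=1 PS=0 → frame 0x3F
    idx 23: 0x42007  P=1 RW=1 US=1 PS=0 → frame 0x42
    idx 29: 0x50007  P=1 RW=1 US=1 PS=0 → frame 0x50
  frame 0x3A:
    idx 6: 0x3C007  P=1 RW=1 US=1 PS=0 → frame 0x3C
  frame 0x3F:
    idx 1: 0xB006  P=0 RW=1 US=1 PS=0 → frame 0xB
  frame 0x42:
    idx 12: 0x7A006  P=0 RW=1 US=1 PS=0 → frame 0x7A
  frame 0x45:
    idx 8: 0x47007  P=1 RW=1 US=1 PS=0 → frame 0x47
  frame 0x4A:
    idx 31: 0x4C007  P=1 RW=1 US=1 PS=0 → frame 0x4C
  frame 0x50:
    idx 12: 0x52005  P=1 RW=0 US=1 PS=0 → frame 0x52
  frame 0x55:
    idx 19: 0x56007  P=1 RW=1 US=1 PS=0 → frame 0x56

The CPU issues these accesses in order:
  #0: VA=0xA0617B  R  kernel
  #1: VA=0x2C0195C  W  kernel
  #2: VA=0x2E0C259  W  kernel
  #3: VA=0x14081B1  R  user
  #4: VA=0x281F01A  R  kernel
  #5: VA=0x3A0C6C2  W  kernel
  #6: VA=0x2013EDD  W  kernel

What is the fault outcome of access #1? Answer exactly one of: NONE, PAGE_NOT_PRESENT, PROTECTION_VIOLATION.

Trace:
#0 VA=0xA0617B (r,kernel):
  [0] read 0x36 idx=5: raw=0x3A007 flags P=1 W=1 U=1 S=0
  [1] read 0x3A idx=6: raw=0x3C007 flags P=1 W=1 U=1 S=0
  → PA=0x3C17B  (2 entries read)
#1 VA=0x2C0195C (w,kernel):
  [0] read 0x36 idx=22: raw=0x3F007 flags P=1 W=1 U=1 S=0
  [1] read 0x3F idx=1: raw=0xB006 flags P=0 W=1 U=1 S=0
  → PAGE_NOT_PRESENT  (2 entries read)
#2 VA=0x2E0C259 (w,kernel):
  [0] read 0x36 idx=23: raw=0x42007 flags P=1 W=1 U=1 S=0
  [1] read 0x42 idx=12: raw=0x7A006 flags P=0 W=1 U=1 S=0
  → PAGE_NOT_PRESENT  (2 entries read)
#3 VA=0x14081B1 (r,user):
  [0] read 0x36 idx=10: raw=0x45007 flags P=1 W=1 U=1 S=0
  [1] read 0x45 idx=8: raw=0x47007 flags P=1 W=1 U=1 S=0
  → PA=0x471B1  (2 entries read)
#4 VA=0x281F01A (r,kernel):
  [0] read 0x36 idx=20: raw=0x4A007 flags P=1 W=1 U=1 S=0
  [1] read 0x4A idx=31: raw=0x4C007 flags P=1 W=1 U=1 S=0
  → PA=0x4C01A  (2 entries read)
#5 VA=0x3A0C6C2 (w,kernel):
  [0] read 0x36 idx=29: raw=0x50007 flags P=1 W=1 U=1 S=0
  [1] read 0x50 idx=12: raw=0x52005 flags P=1 W=0 U=1 S=0
  → PROTECTION_VIOLATION  (2 entries read)
#6 VA=0x2013EDD (w,kernel):
  [0] read 0x36 idx=16: raw=0x55007 flags P=1 W=1 U=1 S=0
  [1] read 0x55 idx=19: raw=0x56007 flags P=1 W=1 U=1 S=0
  → PA=0x56EDD  (2 entries read)

Access #1 fault: PAGE_NOT_PRESENT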